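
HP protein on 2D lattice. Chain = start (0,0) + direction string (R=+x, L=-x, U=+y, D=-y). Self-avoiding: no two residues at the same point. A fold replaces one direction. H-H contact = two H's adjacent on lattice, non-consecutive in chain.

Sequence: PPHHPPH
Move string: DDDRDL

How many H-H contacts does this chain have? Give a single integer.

Answer: 1

Derivation:
Positions: [(0, 0), (0, -1), (0, -2), (0, -3), (1, -3), (1, -4), (0, -4)]
H-H contact: residue 3 @(0,-3) - residue 6 @(0, -4)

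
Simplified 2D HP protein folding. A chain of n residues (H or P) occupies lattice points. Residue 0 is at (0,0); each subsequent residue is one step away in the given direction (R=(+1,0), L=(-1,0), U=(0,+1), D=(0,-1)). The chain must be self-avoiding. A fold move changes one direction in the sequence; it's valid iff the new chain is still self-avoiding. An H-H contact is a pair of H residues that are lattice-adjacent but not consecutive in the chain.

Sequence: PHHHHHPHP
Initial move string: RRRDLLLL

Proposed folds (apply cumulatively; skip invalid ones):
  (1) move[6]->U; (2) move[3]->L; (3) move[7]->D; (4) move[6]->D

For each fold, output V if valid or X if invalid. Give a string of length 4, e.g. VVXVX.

Answer: XXVV

Derivation:
Initial: RRRDLLLL -> [(0, 0), (1, 0), (2, 0), (3, 0), (3, -1), (2, -1), (1, -1), (0, -1), (-1, -1)]
Fold 1: move[6]->U => RRRDLLUL INVALID (collision), skipped
Fold 2: move[3]->L => RRRLLLLL INVALID (collision), skipped
Fold 3: move[7]->D => RRRDLLLD VALID
Fold 4: move[6]->D => RRRDLLDD VALID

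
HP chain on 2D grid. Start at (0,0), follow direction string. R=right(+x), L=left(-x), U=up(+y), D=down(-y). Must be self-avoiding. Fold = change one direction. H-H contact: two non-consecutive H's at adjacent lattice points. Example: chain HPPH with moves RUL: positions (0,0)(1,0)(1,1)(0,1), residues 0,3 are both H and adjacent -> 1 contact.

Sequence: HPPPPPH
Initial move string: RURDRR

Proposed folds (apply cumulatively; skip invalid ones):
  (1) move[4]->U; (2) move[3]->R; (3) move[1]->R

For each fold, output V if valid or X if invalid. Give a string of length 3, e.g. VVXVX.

Answer: XVV

Derivation:
Initial: RURDRR -> [(0, 0), (1, 0), (1, 1), (2, 1), (2, 0), (3, 0), (4, 0)]
Fold 1: move[4]->U => RURDUR INVALID (collision), skipped
Fold 2: move[3]->R => RURRRR VALID
Fold 3: move[1]->R => RRRRRR VALID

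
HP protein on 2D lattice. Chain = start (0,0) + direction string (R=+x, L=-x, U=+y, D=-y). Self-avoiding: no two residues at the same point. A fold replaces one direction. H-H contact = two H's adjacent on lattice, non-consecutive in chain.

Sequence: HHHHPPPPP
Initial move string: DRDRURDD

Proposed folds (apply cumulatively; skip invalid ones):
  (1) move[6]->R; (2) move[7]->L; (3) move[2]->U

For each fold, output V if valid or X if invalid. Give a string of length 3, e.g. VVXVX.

Initial: DRDRURDD -> [(0, 0), (0, -1), (1, -1), (1, -2), (2, -2), (2, -1), (3, -1), (3, -2), (3, -3)]
Fold 1: move[6]->R => DRDRURRD VALID
Fold 2: move[7]->L => DRDRURRL INVALID (collision), skipped
Fold 3: move[2]->U => DRURURRD VALID

Answer: VXV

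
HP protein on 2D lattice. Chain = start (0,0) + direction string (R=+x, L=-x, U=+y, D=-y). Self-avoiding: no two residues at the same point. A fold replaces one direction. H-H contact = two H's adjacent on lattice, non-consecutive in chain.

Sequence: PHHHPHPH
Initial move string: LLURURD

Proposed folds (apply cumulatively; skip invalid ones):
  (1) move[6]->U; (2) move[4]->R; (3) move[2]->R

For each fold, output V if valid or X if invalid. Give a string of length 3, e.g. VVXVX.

Answer: VVX

Derivation:
Initial: LLURURD -> [(0, 0), (-1, 0), (-2, 0), (-2, 1), (-1, 1), (-1, 2), (0, 2), (0, 1)]
Fold 1: move[6]->U => LLURURU VALID
Fold 2: move[4]->R => LLURRRU VALID
Fold 3: move[2]->R => LLRRRRU INVALID (collision), skipped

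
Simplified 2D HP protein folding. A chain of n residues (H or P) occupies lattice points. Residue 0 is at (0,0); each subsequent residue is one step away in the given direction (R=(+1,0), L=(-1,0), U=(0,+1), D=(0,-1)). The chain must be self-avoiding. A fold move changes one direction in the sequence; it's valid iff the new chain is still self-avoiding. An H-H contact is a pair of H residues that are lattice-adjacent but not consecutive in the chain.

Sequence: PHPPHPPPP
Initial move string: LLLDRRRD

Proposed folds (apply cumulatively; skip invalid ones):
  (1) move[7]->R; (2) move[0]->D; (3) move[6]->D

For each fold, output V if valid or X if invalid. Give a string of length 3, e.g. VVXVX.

Answer: VVV

Derivation:
Initial: LLLDRRRD -> [(0, 0), (-1, 0), (-2, 0), (-3, 0), (-3, -1), (-2, -1), (-1, -1), (0, -1), (0, -2)]
Fold 1: move[7]->R => LLLDRRRR VALID
Fold 2: move[0]->D => DLLDRRRR VALID
Fold 3: move[6]->D => DLLDRRDR VALID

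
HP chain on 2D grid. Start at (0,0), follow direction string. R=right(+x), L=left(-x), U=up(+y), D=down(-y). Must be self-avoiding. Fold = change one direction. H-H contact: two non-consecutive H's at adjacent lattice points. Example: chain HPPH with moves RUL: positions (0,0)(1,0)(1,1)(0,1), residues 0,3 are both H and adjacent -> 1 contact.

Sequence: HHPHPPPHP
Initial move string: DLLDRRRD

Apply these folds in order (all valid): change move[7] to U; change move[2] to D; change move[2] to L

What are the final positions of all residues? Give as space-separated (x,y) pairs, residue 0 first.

Answer: (0,0) (0,-1) (-1,-1) (-2,-1) (-2,-2) (-1,-2) (0,-2) (1,-2) (1,-1)

Derivation:
Initial moves: DLLDRRRD
Fold: move[7]->U => DLLDRRRU (positions: [(0, 0), (0, -1), (-1, -1), (-2, -1), (-2, -2), (-1, -2), (0, -2), (1, -2), (1, -1)])
Fold: move[2]->D => DLDDRRRU (positions: [(0, 0), (0, -1), (-1, -1), (-1, -2), (-1, -3), (0, -3), (1, -3), (2, -3), (2, -2)])
Fold: move[2]->L => DLLDRRRU (positions: [(0, 0), (0, -1), (-1, -1), (-2, -1), (-2, -2), (-1, -2), (0, -2), (1, -2), (1, -1)])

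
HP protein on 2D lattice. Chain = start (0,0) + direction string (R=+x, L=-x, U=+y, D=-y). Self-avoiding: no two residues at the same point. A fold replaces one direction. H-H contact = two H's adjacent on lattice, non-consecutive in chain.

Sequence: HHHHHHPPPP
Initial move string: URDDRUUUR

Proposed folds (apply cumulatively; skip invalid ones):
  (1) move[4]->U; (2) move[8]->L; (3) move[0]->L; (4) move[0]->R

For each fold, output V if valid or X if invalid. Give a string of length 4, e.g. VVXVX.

Initial: URDDRUUUR -> [(0, 0), (0, 1), (1, 1), (1, 0), (1, -1), (2, -1), (2, 0), (2, 1), (2, 2), (3, 2)]
Fold 1: move[4]->U => URDDUUUUR INVALID (collision), skipped
Fold 2: move[8]->L => URDDRUUUL VALID
Fold 3: move[0]->L => LRDDRUUUL INVALID (collision), skipped
Fold 4: move[0]->R => RRDDRUUUL VALID

Answer: XVXV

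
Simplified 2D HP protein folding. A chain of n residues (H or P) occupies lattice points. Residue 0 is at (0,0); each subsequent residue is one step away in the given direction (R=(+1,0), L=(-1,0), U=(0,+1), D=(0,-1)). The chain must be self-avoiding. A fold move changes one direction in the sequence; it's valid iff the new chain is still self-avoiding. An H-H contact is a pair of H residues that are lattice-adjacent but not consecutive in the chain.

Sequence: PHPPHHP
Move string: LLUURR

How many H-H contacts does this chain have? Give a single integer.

Answer: 0

Derivation:
Positions: [(0, 0), (-1, 0), (-2, 0), (-2, 1), (-2, 2), (-1, 2), (0, 2)]
No H-H contacts found.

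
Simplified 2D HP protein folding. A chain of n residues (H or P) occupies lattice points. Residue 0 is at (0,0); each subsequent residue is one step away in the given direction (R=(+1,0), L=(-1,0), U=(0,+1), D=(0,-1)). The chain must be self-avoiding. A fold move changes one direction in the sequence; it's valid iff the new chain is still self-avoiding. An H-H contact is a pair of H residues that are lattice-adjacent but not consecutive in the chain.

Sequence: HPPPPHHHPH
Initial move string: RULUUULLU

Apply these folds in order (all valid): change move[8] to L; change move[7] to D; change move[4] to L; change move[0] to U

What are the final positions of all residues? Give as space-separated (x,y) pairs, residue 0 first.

Initial moves: RULUUULLU
Fold: move[8]->L => RULUUULLL (positions: [(0, 0), (1, 0), (1, 1), (0, 1), (0, 2), (0, 3), (0, 4), (-1, 4), (-2, 4), (-3, 4)])
Fold: move[7]->D => RULUUULDL (positions: [(0, 0), (1, 0), (1, 1), (0, 1), (0, 2), (0, 3), (0, 4), (-1, 4), (-1, 3), (-2, 3)])
Fold: move[4]->L => RULULULDL (positions: [(0, 0), (1, 0), (1, 1), (0, 1), (0, 2), (-1, 2), (-1, 3), (-2, 3), (-2, 2), (-3, 2)])
Fold: move[0]->U => UULULULDL (positions: [(0, 0), (0, 1), (0, 2), (-1, 2), (-1, 3), (-2, 3), (-2, 4), (-3, 4), (-3, 3), (-4, 3)])

Answer: (0,0) (0,1) (0,2) (-1,2) (-1,3) (-2,3) (-2,4) (-3,4) (-3,3) (-4,3)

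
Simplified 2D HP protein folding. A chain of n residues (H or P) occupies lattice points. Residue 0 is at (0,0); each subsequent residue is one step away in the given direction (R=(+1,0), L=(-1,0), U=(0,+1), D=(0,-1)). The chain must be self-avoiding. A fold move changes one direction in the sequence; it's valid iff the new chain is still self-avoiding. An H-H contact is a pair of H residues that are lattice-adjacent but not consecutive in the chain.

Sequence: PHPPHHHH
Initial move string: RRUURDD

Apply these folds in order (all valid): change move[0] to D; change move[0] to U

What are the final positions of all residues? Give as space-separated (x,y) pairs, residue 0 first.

Initial moves: RRUURDD
Fold: move[0]->D => DRUURDD (positions: [(0, 0), (0, -1), (1, -1), (1, 0), (1, 1), (2, 1), (2, 0), (2, -1)])
Fold: move[0]->U => URUURDD (positions: [(0, 0), (0, 1), (1, 1), (1, 2), (1, 3), (2, 3), (2, 2), (2, 1)])

Answer: (0,0) (0,1) (1,1) (1,2) (1,3) (2,3) (2,2) (2,1)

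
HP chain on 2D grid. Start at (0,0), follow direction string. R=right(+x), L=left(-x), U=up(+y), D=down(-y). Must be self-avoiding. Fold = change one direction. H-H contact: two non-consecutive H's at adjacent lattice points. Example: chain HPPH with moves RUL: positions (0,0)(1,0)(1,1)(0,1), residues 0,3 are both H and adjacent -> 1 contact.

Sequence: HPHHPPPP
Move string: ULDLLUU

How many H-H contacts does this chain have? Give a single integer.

Positions: [(0, 0), (0, 1), (-1, 1), (-1, 0), (-2, 0), (-3, 0), (-3, 1), (-3, 2)]
H-H contact: residue 0 @(0,0) - residue 3 @(-1, 0)

Answer: 1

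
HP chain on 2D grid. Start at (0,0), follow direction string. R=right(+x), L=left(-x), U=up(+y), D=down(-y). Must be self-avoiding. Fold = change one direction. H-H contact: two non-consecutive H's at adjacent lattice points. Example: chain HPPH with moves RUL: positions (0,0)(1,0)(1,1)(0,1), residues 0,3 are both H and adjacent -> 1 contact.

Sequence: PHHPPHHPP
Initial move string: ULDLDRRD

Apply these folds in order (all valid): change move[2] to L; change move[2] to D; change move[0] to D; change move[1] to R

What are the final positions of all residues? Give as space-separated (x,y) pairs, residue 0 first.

Answer: (0,0) (0,-1) (1,-1) (1,-2) (0,-2) (0,-3) (1,-3) (2,-3) (2,-4)

Derivation:
Initial moves: ULDLDRRD
Fold: move[2]->L => ULLLDRRD (positions: [(0, 0), (0, 1), (-1, 1), (-2, 1), (-3, 1), (-3, 0), (-2, 0), (-1, 0), (-1, -1)])
Fold: move[2]->D => ULDLDRRD (positions: [(0, 0), (0, 1), (-1, 1), (-1, 0), (-2, 0), (-2, -1), (-1, -1), (0, -1), (0, -2)])
Fold: move[0]->D => DLDLDRRD (positions: [(0, 0), (0, -1), (-1, -1), (-1, -2), (-2, -2), (-2, -3), (-1, -3), (0, -3), (0, -4)])
Fold: move[1]->R => DRDLDRRD (positions: [(0, 0), (0, -1), (1, -1), (1, -2), (0, -2), (0, -3), (1, -3), (2, -3), (2, -4)])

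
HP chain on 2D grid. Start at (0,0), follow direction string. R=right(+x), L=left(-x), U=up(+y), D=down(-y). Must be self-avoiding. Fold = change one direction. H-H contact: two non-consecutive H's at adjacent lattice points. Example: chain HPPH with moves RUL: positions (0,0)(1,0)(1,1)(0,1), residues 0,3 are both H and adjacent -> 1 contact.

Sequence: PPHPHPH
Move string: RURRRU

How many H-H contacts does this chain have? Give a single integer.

Positions: [(0, 0), (1, 0), (1, 1), (2, 1), (3, 1), (4, 1), (4, 2)]
No H-H contacts found.

Answer: 0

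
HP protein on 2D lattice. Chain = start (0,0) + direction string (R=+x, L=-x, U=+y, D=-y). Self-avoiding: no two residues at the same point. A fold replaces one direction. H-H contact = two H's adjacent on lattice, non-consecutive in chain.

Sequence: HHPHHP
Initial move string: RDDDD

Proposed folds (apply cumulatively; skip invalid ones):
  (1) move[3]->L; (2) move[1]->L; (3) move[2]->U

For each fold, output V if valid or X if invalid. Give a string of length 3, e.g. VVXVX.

Initial: RDDDD -> [(0, 0), (1, 0), (1, -1), (1, -2), (1, -3), (1, -4)]
Fold 1: move[3]->L => RDDLD VALID
Fold 2: move[1]->L => RLDLD INVALID (collision), skipped
Fold 3: move[2]->U => RDULD INVALID (collision), skipped

Answer: VXX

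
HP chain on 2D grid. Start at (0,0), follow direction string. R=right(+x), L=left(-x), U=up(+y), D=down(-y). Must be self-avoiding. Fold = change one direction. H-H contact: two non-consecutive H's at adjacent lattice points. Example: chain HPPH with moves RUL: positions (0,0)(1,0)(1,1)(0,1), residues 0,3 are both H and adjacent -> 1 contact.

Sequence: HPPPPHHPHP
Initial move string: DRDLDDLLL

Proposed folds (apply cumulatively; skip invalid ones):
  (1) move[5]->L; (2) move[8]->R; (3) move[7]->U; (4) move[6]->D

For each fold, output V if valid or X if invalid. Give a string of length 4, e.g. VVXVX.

Answer: VXVX

Derivation:
Initial: DRDLDDLLL -> [(0, 0), (0, -1), (1, -1), (1, -2), (0, -2), (0, -3), (0, -4), (-1, -4), (-2, -4), (-3, -4)]
Fold 1: move[5]->L => DRDLDLLLL VALID
Fold 2: move[8]->R => DRDLDLLLR INVALID (collision), skipped
Fold 3: move[7]->U => DRDLDLLUL VALID
Fold 4: move[6]->D => DRDLDLDUL INVALID (collision), skipped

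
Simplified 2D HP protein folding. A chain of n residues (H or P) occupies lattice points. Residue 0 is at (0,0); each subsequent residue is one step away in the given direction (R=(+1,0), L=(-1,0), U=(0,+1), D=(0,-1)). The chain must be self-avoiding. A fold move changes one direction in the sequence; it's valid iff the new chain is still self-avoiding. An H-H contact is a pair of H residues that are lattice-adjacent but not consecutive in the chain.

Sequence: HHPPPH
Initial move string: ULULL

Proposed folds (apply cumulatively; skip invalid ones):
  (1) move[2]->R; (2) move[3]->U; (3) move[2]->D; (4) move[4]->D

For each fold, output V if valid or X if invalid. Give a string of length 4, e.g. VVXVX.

Answer: XVXX

Derivation:
Initial: ULULL -> [(0, 0), (0, 1), (-1, 1), (-1, 2), (-2, 2), (-3, 2)]
Fold 1: move[2]->R => ULRLL INVALID (collision), skipped
Fold 2: move[3]->U => ULUUL VALID
Fold 3: move[2]->D => ULDUL INVALID (collision), skipped
Fold 4: move[4]->D => ULUUD INVALID (collision), skipped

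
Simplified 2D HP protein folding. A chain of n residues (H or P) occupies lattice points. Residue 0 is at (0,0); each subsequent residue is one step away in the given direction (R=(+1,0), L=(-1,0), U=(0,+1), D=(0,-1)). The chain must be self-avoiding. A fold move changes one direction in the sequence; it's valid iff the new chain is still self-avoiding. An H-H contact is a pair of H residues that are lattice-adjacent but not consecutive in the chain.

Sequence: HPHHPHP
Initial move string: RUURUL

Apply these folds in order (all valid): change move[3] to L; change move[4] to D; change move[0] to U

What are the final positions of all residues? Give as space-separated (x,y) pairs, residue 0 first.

Initial moves: RUURUL
Fold: move[3]->L => RUULUL (positions: [(0, 0), (1, 0), (1, 1), (1, 2), (0, 2), (0, 3), (-1, 3)])
Fold: move[4]->D => RUULDL (positions: [(0, 0), (1, 0), (1, 1), (1, 2), (0, 2), (0, 1), (-1, 1)])
Fold: move[0]->U => UUULDL (positions: [(0, 0), (0, 1), (0, 2), (0, 3), (-1, 3), (-1, 2), (-2, 2)])

Answer: (0,0) (0,1) (0,2) (0,3) (-1,3) (-1,2) (-2,2)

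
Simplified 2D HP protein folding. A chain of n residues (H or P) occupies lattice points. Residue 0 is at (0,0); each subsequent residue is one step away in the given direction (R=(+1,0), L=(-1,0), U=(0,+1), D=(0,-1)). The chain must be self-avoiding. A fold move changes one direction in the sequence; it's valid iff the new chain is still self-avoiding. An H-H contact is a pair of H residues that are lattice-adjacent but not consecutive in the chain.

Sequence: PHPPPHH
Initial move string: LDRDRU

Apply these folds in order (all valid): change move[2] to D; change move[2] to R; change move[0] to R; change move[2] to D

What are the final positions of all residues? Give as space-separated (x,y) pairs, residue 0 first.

Answer: (0,0) (1,0) (1,-1) (1,-2) (1,-3) (2,-3) (2,-2)

Derivation:
Initial moves: LDRDRU
Fold: move[2]->D => LDDDRU (positions: [(0, 0), (-1, 0), (-1, -1), (-1, -2), (-1, -3), (0, -3), (0, -2)])
Fold: move[2]->R => LDRDRU (positions: [(0, 0), (-1, 0), (-1, -1), (0, -1), (0, -2), (1, -2), (1, -1)])
Fold: move[0]->R => RDRDRU (positions: [(0, 0), (1, 0), (1, -1), (2, -1), (2, -2), (3, -2), (3, -1)])
Fold: move[2]->D => RDDDRU (positions: [(0, 0), (1, 0), (1, -1), (1, -2), (1, -3), (2, -3), (2, -2)])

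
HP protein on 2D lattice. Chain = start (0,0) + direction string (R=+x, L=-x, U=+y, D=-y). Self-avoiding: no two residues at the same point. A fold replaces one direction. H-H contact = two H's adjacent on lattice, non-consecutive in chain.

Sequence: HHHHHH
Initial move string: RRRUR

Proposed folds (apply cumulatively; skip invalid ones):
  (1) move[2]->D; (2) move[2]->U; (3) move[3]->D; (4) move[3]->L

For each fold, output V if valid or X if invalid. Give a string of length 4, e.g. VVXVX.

Initial: RRRUR -> [(0, 0), (1, 0), (2, 0), (3, 0), (3, 1), (4, 1)]
Fold 1: move[2]->D => RRDUR INVALID (collision), skipped
Fold 2: move[2]->U => RRUUR VALID
Fold 3: move[3]->D => RRUDR INVALID (collision), skipped
Fold 4: move[3]->L => RRULR INVALID (collision), skipped

Answer: XVXX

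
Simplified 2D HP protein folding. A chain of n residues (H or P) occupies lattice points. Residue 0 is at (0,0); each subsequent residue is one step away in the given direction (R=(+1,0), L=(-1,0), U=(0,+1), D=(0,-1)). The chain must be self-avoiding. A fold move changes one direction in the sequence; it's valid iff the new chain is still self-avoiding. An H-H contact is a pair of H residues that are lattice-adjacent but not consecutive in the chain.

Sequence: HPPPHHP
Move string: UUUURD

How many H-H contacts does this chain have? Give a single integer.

Positions: [(0, 0), (0, 1), (0, 2), (0, 3), (0, 4), (1, 4), (1, 3)]
No H-H contacts found.

Answer: 0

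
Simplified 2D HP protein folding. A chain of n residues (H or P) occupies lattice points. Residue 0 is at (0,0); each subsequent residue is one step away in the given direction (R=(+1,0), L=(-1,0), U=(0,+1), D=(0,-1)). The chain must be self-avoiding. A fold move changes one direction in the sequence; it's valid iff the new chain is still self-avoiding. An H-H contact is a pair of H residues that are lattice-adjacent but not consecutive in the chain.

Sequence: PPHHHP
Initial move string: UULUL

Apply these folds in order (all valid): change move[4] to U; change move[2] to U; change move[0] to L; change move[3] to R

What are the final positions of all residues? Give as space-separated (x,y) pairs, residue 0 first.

Answer: (0,0) (-1,0) (-1,1) (-1,2) (0,2) (0,3)

Derivation:
Initial moves: UULUL
Fold: move[4]->U => UULUU (positions: [(0, 0), (0, 1), (0, 2), (-1, 2), (-1, 3), (-1, 4)])
Fold: move[2]->U => UUUUU (positions: [(0, 0), (0, 1), (0, 2), (0, 3), (0, 4), (0, 5)])
Fold: move[0]->L => LUUUU (positions: [(0, 0), (-1, 0), (-1, 1), (-1, 2), (-1, 3), (-1, 4)])
Fold: move[3]->R => LUURU (positions: [(0, 0), (-1, 0), (-1, 1), (-1, 2), (0, 2), (0, 3)])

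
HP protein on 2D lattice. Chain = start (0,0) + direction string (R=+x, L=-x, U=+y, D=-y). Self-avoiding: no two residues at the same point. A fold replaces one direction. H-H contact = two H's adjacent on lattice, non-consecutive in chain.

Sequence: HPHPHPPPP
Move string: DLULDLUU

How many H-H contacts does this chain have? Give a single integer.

Positions: [(0, 0), (0, -1), (-1, -1), (-1, 0), (-2, 0), (-2, -1), (-3, -1), (-3, 0), (-3, 1)]
No H-H contacts found.

Answer: 0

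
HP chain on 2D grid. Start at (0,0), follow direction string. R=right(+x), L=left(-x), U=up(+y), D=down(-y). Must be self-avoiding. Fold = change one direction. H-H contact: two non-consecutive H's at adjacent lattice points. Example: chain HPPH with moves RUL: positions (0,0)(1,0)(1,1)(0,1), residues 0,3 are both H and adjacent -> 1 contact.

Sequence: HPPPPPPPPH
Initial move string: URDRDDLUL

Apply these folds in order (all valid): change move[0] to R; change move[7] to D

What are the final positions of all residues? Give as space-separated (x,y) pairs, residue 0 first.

Answer: (0,0) (1,0) (2,0) (2,-1) (3,-1) (3,-2) (3,-3) (2,-3) (2,-4) (1,-4)

Derivation:
Initial moves: URDRDDLUL
Fold: move[0]->R => RRDRDDLUL (positions: [(0, 0), (1, 0), (2, 0), (2, -1), (3, -1), (3, -2), (3, -3), (2, -3), (2, -2), (1, -2)])
Fold: move[7]->D => RRDRDDLDL (positions: [(0, 0), (1, 0), (2, 0), (2, -1), (3, -1), (3, -2), (3, -3), (2, -3), (2, -4), (1, -4)])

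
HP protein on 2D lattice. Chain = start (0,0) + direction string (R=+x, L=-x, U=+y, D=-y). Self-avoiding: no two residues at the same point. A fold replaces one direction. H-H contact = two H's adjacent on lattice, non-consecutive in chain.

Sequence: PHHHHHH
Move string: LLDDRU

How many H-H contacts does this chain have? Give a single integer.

Answer: 2

Derivation:
Positions: [(0, 0), (-1, 0), (-2, 0), (-2, -1), (-2, -2), (-1, -2), (-1, -1)]
H-H contact: residue 1 @(-1,0) - residue 6 @(-1, -1)
H-H contact: residue 3 @(-2,-1) - residue 6 @(-1, -1)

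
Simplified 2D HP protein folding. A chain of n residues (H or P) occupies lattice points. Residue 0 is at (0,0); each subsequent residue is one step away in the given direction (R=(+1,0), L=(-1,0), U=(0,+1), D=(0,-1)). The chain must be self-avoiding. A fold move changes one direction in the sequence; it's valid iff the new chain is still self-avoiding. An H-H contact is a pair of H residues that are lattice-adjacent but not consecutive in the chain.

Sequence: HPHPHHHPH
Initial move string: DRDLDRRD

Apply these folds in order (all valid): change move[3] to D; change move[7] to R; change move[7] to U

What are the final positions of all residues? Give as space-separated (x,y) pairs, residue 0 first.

Answer: (0,0) (0,-1) (1,-1) (1,-2) (1,-3) (1,-4) (2,-4) (3,-4) (3,-3)

Derivation:
Initial moves: DRDLDRRD
Fold: move[3]->D => DRDDDRRD (positions: [(0, 0), (0, -1), (1, -1), (1, -2), (1, -3), (1, -4), (2, -4), (3, -4), (3, -5)])
Fold: move[7]->R => DRDDDRRR (positions: [(0, 0), (0, -1), (1, -1), (1, -2), (1, -3), (1, -4), (2, -4), (3, -4), (4, -4)])
Fold: move[7]->U => DRDDDRRU (positions: [(0, 0), (0, -1), (1, -1), (1, -2), (1, -3), (1, -4), (2, -4), (3, -4), (3, -3)])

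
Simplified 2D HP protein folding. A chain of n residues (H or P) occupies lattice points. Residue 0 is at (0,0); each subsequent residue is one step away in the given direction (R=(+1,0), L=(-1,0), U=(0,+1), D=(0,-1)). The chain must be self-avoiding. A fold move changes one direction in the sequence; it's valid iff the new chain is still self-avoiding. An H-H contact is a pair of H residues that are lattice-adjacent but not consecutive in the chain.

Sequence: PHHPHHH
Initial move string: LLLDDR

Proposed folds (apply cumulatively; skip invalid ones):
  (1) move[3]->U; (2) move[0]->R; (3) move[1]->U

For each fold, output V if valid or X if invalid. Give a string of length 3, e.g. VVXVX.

Initial: LLLDDR -> [(0, 0), (-1, 0), (-2, 0), (-3, 0), (-3, -1), (-3, -2), (-2, -2)]
Fold 1: move[3]->U => LLLUDR INVALID (collision), skipped
Fold 2: move[0]->R => RLLDDR INVALID (collision), skipped
Fold 3: move[1]->U => LULDDR VALID

Answer: XXV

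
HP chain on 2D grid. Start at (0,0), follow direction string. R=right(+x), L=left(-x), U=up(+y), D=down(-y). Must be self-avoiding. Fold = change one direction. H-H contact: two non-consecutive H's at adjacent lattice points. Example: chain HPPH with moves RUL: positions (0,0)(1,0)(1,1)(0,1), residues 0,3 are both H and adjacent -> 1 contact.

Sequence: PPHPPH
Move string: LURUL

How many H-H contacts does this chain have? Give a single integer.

Positions: [(0, 0), (-1, 0), (-1, 1), (0, 1), (0, 2), (-1, 2)]
H-H contact: residue 2 @(-1,1) - residue 5 @(-1, 2)

Answer: 1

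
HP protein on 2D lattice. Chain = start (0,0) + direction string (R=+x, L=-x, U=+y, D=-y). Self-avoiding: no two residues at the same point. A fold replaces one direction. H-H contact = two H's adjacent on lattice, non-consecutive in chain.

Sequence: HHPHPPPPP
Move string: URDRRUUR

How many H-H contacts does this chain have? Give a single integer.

Positions: [(0, 0), (0, 1), (1, 1), (1, 0), (2, 0), (3, 0), (3, 1), (3, 2), (4, 2)]
H-H contact: residue 0 @(0,0) - residue 3 @(1, 0)

Answer: 1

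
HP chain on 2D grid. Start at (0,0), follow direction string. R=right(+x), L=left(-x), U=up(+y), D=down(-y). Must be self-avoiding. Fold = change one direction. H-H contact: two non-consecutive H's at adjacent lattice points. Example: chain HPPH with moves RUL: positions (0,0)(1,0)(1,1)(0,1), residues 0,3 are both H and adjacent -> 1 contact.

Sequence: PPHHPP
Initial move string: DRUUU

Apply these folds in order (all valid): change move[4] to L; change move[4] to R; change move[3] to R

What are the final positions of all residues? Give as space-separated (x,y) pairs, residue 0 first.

Answer: (0,0) (0,-1) (1,-1) (1,0) (2,0) (3,0)

Derivation:
Initial moves: DRUUU
Fold: move[4]->L => DRUUL (positions: [(0, 0), (0, -1), (1, -1), (1, 0), (1, 1), (0, 1)])
Fold: move[4]->R => DRUUR (positions: [(0, 0), (0, -1), (1, -1), (1, 0), (1, 1), (2, 1)])
Fold: move[3]->R => DRURR (positions: [(0, 0), (0, -1), (1, -1), (1, 0), (2, 0), (3, 0)])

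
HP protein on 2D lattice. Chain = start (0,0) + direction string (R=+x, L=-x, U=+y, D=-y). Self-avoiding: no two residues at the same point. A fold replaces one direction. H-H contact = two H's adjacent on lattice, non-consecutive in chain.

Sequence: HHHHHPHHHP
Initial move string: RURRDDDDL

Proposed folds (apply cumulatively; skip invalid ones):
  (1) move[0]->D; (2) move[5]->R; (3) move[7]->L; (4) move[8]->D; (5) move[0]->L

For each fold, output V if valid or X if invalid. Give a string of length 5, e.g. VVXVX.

Answer: XVVVV

Derivation:
Initial: RURRDDDDL -> [(0, 0), (1, 0), (1, 1), (2, 1), (3, 1), (3, 0), (3, -1), (3, -2), (3, -3), (2, -3)]
Fold 1: move[0]->D => DURRDDDDL INVALID (collision), skipped
Fold 2: move[5]->R => RURRDRDDL VALID
Fold 3: move[7]->L => RURRDRDLL VALID
Fold 4: move[8]->D => RURRDRDLD VALID
Fold 5: move[0]->L => LURRDRDLD VALID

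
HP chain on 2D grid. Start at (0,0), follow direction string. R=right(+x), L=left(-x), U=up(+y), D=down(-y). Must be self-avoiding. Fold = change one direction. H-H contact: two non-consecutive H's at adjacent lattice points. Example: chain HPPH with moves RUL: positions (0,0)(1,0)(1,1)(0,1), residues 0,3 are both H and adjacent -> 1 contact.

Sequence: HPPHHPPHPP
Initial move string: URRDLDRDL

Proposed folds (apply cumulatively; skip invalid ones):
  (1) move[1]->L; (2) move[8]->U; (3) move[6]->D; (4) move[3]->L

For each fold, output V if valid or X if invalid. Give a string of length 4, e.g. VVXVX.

Answer: XXVX

Derivation:
Initial: URRDLDRDL -> [(0, 0), (0, 1), (1, 1), (2, 1), (2, 0), (1, 0), (1, -1), (2, -1), (2, -2), (1, -2)]
Fold 1: move[1]->L => ULRDLDRDL INVALID (collision), skipped
Fold 2: move[8]->U => URRDLDRDU INVALID (collision), skipped
Fold 3: move[6]->D => URRDLDDDL VALID
Fold 4: move[3]->L => URRLLDDDL INVALID (collision), skipped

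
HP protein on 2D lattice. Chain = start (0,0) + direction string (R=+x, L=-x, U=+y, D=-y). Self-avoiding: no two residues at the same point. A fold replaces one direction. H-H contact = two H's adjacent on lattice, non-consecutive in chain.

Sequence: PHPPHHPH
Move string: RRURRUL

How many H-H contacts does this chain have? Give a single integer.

Answer: 1

Derivation:
Positions: [(0, 0), (1, 0), (2, 0), (2, 1), (3, 1), (4, 1), (4, 2), (3, 2)]
H-H contact: residue 4 @(3,1) - residue 7 @(3, 2)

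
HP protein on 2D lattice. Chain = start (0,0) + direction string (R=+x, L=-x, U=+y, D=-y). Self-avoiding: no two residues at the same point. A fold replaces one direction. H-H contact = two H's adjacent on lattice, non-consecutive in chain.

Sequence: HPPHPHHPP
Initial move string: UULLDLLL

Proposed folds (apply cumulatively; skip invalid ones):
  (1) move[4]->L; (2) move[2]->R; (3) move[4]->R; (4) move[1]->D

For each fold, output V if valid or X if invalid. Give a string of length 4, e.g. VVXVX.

Answer: VXXX

Derivation:
Initial: UULLDLLL -> [(0, 0), (0, 1), (0, 2), (-1, 2), (-2, 2), (-2, 1), (-3, 1), (-4, 1), (-5, 1)]
Fold 1: move[4]->L => UULLLLLL VALID
Fold 2: move[2]->R => UURLLLLL INVALID (collision), skipped
Fold 3: move[4]->R => UULLRLLL INVALID (collision), skipped
Fold 4: move[1]->D => UDLLLLLL INVALID (collision), skipped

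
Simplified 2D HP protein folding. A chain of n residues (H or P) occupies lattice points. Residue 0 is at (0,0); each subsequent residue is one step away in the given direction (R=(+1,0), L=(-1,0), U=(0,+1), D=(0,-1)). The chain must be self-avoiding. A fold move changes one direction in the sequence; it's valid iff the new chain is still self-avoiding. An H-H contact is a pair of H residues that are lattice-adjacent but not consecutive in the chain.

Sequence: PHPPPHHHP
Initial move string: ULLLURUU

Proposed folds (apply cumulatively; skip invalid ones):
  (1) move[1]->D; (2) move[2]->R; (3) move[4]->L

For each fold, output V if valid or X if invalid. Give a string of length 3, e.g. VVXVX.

Initial: ULLLURUU -> [(0, 0), (0, 1), (-1, 1), (-2, 1), (-3, 1), (-3, 2), (-2, 2), (-2, 3), (-2, 4)]
Fold 1: move[1]->D => UDLLURUU INVALID (collision), skipped
Fold 2: move[2]->R => ULRLURUU INVALID (collision), skipped
Fold 3: move[4]->L => ULLLLRUU INVALID (collision), skipped

Answer: XXX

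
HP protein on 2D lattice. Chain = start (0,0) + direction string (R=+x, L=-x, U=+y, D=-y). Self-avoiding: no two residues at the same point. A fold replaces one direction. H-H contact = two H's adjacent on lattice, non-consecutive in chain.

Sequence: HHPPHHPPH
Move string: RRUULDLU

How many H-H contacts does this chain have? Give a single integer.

Positions: [(0, 0), (1, 0), (2, 0), (2, 1), (2, 2), (1, 2), (1, 1), (0, 1), (0, 2)]
H-H contact: residue 5 @(1,2) - residue 8 @(0, 2)

Answer: 1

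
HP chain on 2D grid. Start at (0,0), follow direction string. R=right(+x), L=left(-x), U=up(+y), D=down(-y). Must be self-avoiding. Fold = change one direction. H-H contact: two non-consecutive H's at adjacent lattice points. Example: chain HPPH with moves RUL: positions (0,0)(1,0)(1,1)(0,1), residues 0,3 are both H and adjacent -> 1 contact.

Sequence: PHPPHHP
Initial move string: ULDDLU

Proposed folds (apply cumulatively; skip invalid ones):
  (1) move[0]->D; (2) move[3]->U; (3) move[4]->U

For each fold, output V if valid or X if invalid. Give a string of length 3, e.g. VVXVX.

Initial: ULDDLU -> [(0, 0), (0, 1), (-1, 1), (-1, 0), (-1, -1), (-2, -1), (-2, 0)]
Fold 1: move[0]->D => DLDDLU VALID
Fold 2: move[3]->U => DLDULU INVALID (collision), skipped
Fold 3: move[4]->U => DLDDUU INVALID (collision), skipped

Answer: VXX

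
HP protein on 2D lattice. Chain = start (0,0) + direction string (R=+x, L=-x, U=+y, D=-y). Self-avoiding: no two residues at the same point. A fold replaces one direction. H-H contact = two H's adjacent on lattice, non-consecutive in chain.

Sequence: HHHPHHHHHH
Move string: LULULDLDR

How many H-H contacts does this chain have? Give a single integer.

Answer: 1

Derivation:
Positions: [(0, 0), (-1, 0), (-1, 1), (-2, 1), (-2, 2), (-3, 2), (-3, 1), (-4, 1), (-4, 0), (-3, 0)]
H-H contact: residue 6 @(-3,1) - residue 9 @(-3, 0)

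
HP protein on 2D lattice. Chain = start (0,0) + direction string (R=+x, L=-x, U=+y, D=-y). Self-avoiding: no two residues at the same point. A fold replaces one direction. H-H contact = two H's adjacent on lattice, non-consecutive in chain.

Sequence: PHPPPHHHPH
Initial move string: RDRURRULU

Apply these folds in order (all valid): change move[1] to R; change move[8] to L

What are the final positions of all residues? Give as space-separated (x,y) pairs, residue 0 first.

Answer: (0,0) (1,0) (2,0) (3,0) (3,1) (4,1) (5,1) (5,2) (4,2) (3,2)

Derivation:
Initial moves: RDRURRULU
Fold: move[1]->R => RRRURRULU (positions: [(0, 0), (1, 0), (2, 0), (3, 0), (3, 1), (4, 1), (5, 1), (5, 2), (4, 2), (4, 3)])
Fold: move[8]->L => RRRURRULL (positions: [(0, 0), (1, 0), (2, 0), (3, 0), (3, 1), (4, 1), (5, 1), (5, 2), (4, 2), (3, 2)])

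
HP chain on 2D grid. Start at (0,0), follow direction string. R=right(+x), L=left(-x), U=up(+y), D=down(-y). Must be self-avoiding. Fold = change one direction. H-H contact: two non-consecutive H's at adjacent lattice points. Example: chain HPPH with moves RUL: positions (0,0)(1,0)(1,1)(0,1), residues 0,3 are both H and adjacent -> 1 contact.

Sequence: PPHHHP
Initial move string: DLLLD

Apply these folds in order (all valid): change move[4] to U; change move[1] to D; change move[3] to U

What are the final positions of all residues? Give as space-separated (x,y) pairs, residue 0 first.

Answer: (0,0) (0,-1) (0,-2) (-1,-2) (-1,-1) (-1,0)

Derivation:
Initial moves: DLLLD
Fold: move[4]->U => DLLLU (positions: [(0, 0), (0, -1), (-1, -1), (-2, -1), (-3, -1), (-3, 0)])
Fold: move[1]->D => DDLLU (positions: [(0, 0), (0, -1), (0, -2), (-1, -2), (-2, -2), (-2, -1)])
Fold: move[3]->U => DDLUU (positions: [(0, 0), (0, -1), (0, -2), (-1, -2), (-1, -1), (-1, 0)])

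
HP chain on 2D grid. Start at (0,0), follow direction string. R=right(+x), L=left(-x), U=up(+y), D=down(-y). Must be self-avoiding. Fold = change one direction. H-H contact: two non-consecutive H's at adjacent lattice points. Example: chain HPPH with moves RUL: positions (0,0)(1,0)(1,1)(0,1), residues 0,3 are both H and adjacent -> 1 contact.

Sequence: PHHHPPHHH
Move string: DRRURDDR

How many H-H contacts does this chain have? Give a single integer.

Answer: 1

Derivation:
Positions: [(0, 0), (0, -1), (1, -1), (2, -1), (2, 0), (3, 0), (3, -1), (3, -2), (4, -2)]
H-H contact: residue 3 @(2,-1) - residue 6 @(3, -1)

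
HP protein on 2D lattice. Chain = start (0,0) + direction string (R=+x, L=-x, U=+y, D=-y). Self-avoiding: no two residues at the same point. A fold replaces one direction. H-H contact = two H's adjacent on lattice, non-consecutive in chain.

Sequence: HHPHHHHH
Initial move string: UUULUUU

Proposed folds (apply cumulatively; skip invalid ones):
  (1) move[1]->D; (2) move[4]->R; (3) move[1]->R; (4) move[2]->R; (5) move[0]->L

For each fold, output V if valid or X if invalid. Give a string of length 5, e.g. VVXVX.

Answer: XXVXX

Derivation:
Initial: UUULUUU -> [(0, 0), (0, 1), (0, 2), (0, 3), (-1, 3), (-1, 4), (-1, 5), (-1, 6)]
Fold 1: move[1]->D => UDULUUU INVALID (collision), skipped
Fold 2: move[4]->R => UUULRUU INVALID (collision), skipped
Fold 3: move[1]->R => URULUUU VALID
Fold 4: move[2]->R => URRLUUU INVALID (collision), skipped
Fold 5: move[0]->L => LRULUUU INVALID (collision), skipped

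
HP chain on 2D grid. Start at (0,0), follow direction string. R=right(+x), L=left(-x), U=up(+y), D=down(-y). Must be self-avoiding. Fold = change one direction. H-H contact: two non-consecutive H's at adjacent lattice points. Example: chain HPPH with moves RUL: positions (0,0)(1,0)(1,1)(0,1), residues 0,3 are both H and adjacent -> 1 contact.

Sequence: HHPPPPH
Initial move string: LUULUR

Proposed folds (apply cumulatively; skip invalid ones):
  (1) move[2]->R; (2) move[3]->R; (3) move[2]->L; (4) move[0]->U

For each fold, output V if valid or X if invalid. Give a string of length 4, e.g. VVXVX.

Initial: LUULUR -> [(0, 0), (-1, 0), (-1, 1), (-1, 2), (-2, 2), (-2, 3), (-1, 3)]
Fold 1: move[2]->R => LURLUR INVALID (collision), skipped
Fold 2: move[3]->R => LUURUR VALID
Fold 3: move[2]->L => LULRUR INVALID (collision), skipped
Fold 4: move[0]->U => UUURUR VALID

Answer: XVXV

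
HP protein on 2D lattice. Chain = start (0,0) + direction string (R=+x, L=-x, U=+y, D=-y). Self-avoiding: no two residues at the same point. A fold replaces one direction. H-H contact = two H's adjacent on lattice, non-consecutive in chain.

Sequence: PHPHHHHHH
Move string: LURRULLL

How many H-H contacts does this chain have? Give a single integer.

Positions: [(0, 0), (-1, 0), (-1, 1), (0, 1), (1, 1), (1, 2), (0, 2), (-1, 2), (-2, 2)]
H-H contact: residue 3 @(0,1) - residue 6 @(0, 2)

Answer: 1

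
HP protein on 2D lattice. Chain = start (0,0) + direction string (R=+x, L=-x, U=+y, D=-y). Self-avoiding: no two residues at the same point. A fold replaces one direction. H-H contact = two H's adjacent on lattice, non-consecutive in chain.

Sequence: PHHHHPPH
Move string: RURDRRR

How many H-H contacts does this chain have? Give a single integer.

Answer: 1

Derivation:
Positions: [(0, 0), (1, 0), (1, 1), (2, 1), (2, 0), (3, 0), (4, 0), (5, 0)]
H-H contact: residue 1 @(1,0) - residue 4 @(2, 0)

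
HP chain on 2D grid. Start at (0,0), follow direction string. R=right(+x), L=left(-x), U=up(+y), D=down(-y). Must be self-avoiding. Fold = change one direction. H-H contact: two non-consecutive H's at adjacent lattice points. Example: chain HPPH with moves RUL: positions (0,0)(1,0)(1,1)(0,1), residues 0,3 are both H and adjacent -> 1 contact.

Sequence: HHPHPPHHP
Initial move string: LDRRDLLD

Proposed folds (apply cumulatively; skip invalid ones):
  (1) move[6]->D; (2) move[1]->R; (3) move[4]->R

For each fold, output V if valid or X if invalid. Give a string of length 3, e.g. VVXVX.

Answer: VXX

Derivation:
Initial: LDRRDLLD -> [(0, 0), (-1, 0), (-1, -1), (0, -1), (1, -1), (1, -2), (0, -2), (-1, -2), (-1, -3)]
Fold 1: move[6]->D => LDRRDLDD VALID
Fold 2: move[1]->R => LRRRDLDD INVALID (collision), skipped
Fold 3: move[4]->R => LDRRRLDD INVALID (collision), skipped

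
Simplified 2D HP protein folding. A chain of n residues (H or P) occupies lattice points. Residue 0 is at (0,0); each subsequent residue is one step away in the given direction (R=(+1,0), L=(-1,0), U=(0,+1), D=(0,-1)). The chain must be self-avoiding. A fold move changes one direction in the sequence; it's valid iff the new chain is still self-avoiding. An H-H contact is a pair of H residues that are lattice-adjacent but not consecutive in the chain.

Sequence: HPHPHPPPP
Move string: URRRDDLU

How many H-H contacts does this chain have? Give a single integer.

Answer: 0

Derivation:
Positions: [(0, 0), (0, 1), (1, 1), (2, 1), (3, 1), (3, 0), (3, -1), (2, -1), (2, 0)]
No H-H contacts found.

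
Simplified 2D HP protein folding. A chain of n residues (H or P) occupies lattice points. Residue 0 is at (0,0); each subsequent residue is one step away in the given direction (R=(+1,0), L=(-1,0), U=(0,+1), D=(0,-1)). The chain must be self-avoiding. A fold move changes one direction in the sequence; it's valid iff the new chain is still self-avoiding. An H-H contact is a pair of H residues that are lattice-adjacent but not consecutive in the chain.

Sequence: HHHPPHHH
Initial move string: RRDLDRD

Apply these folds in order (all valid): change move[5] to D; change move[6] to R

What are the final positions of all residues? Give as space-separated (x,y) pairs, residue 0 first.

Initial moves: RRDLDRD
Fold: move[5]->D => RRDLDDD (positions: [(0, 0), (1, 0), (2, 0), (2, -1), (1, -1), (1, -2), (1, -3), (1, -4)])
Fold: move[6]->R => RRDLDDR (positions: [(0, 0), (1, 0), (2, 0), (2, -1), (1, -1), (1, -2), (1, -3), (2, -3)])

Answer: (0,0) (1,0) (2,0) (2,-1) (1,-1) (1,-2) (1,-3) (2,-3)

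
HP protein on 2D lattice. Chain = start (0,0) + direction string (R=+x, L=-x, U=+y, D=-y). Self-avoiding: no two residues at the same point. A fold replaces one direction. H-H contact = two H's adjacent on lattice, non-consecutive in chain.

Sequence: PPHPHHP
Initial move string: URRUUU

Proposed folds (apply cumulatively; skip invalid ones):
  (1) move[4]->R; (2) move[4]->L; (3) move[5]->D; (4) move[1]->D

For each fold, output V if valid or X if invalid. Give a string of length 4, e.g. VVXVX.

Answer: VVXX

Derivation:
Initial: URRUUU -> [(0, 0), (0, 1), (1, 1), (2, 1), (2, 2), (2, 3), (2, 4)]
Fold 1: move[4]->R => URRURU VALID
Fold 2: move[4]->L => URRULU VALID
Fold 3: move[5]->D => URRULD INVALID (collision), skipped
Fold 4: move[1]->D => UDRULU INVALID (collision), skipped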